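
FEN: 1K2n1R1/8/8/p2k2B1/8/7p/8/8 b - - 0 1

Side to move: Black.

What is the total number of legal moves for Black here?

Black to move; king on d5.
In check: no.
Legal moves: Ng7, Nc7, Nf6, Nd6, Ke6, Kd6, Kc6, Ke5, Kc5, Ke4, Kd4, Kc4, a4, h2.
Count: 14.

14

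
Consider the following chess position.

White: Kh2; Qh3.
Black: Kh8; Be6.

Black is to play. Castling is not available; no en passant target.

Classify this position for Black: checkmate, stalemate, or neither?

Black to move; black king on h8.
In check: yes, from the white queen on h3.
King squares — g7: available; h7: attacked by Qh3; g8: available.
Legal moves for Black: Kg8, Kg7, Bxh3.
Black is in check but has 3 legal moves → neither.

neither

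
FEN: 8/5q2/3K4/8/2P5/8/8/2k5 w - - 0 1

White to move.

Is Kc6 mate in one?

After Kc6: black king on c1; in check: no.
Black is not in check, so this cannot be checkmate.

no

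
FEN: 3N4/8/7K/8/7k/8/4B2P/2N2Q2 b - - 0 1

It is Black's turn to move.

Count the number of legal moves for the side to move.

0

Black to move; king on h4.
In check: no.
Legal moves: none.
Count: 0.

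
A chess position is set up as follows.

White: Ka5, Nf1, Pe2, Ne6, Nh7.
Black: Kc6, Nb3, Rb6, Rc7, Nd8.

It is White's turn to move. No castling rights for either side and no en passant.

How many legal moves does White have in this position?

White to move; king on a5.
In check: yes, from the black knight on b3.
Legal moves: Ka4.
Count: 1.

1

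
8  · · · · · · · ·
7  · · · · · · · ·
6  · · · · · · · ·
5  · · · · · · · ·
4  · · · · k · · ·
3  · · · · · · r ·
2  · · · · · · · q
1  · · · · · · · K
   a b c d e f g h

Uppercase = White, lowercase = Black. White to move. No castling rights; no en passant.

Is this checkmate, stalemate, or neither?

neither

White to move; white king on h1.
In check: yes, from the black queen on h2.
King squares — g1: attacked by Qh2; g2: attacked by Qh2; h2: available.
Legal moves for White: Kxh2.
White is in check but has 1 legal move → neither.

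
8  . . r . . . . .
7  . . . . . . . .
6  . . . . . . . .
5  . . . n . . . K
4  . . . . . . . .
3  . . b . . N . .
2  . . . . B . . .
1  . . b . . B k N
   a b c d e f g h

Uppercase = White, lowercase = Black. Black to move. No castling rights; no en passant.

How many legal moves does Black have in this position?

1

Black to move; king on g1.
In check: yes, from the white knight on f3.
Legal moves: Kxh1.
Count: 1.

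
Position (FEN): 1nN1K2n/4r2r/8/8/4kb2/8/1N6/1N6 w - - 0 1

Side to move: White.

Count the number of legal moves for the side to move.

3

White to move; king on e8.
In check: yes, from the black rook on e7.
Legal moves: Kf8, Kd8, Nxe7.
Count: 3.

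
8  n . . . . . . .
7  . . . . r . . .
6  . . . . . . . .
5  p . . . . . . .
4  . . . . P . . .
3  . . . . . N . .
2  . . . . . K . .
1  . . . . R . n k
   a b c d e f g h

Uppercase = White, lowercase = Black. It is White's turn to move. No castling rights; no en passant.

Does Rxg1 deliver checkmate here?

yes

After Rxg1: black king on h1; in check: yes, from the white rook on g1.
King squares — g1: attacked by Kf2; g2: attacked by Rg1; h2: attacked by Nf3.
Black has no legal moves → checkmate.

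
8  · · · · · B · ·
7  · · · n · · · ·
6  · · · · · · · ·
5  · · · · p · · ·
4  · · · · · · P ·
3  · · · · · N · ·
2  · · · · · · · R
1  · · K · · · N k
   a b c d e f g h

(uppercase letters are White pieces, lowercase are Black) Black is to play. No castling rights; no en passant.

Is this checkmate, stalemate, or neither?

checkmate

Black to move; black king on h1.
In check: yes, from the white rook on h2.
King squares — g1: attacked by Nf3; g2: attacked by Rh2; h2: attacked by Nf3.
Legal moves for Black: none.
In check with no legal moves → checkmate.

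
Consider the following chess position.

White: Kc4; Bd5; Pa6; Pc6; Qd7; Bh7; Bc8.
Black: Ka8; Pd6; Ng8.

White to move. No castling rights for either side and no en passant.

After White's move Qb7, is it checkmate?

yes

After Qb7: black king on a8; in check: yes, from the white queen on b7.
King squares — a7: attacked by Qb7; b7: attacked by Pa6; b8: attacked by Qb7.
Black has no legal moves → checkmate.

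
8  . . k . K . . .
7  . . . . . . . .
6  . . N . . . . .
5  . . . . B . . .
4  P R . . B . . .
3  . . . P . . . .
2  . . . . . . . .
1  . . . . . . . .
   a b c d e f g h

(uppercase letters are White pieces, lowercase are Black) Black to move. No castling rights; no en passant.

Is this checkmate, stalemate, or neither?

stalemate

Black to move; black king on c8.
In check: no.
King squares — b7: attacked by Rb4; c7: attacked by Be5; d7: attacked by Ke8; b8: attacked by Rb4; d8: attacked by Nc6.
Legal moves for Black: none.
Not in check and no legal moves → stalemate.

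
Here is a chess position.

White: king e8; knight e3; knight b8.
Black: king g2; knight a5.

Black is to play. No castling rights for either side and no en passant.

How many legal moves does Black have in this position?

Black to move; king on g2.
In check: yes, from the white knight on e3.
Legal moves: Kh3, Kg3, Kf3, Kh2, Kf2, Kh1, Kg1.
Count: 7.

7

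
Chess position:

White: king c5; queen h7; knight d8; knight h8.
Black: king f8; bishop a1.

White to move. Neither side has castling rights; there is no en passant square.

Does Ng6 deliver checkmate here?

After Ng6: black king on f8; in check: yes, from the white knight on g6.
Black has 1 legal reply: Ke8.
In check but a legal move exists → not checkmate.

no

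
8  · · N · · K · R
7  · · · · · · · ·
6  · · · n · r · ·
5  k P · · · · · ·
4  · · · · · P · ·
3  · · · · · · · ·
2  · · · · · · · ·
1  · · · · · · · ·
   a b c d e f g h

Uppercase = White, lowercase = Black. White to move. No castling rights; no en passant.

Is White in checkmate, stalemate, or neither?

White to move; white king on f8.
In check: yes, from the black rook on f6.
King squares — e7: available; f7: attacked by Nd6; g7: available; e8: attacked by Nd6; g8: available.
Legal moves for White: Kg8, Kg7, Ke7.
White is in check but has 3 legal moves → neither.

neither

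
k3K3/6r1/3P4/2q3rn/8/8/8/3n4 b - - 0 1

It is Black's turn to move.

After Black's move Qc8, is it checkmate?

After Qc8: white king on e8; in check: yes, from the black queen on c8.
King squares — d7: attacked by Rg7; e7: attacked by Rg7; f7: attacked by Rg7; d8: attacked by Qc8; f8: attacked by Qc8.
White has no legal moves → checkmate.

yes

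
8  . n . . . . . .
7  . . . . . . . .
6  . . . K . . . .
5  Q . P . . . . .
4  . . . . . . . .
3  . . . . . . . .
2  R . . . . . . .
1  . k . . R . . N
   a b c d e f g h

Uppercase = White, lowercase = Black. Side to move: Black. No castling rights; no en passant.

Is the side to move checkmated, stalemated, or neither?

Black to move; black king on b1.
In check: yes, from the white rook on e1.
King squares — a1: attacked by Re1; c1: attacked by Re1; a2: attacked by Qa5; b2: attacked by Ra2; c2: attacked by Ra2.
Legal moves for Black: none.
In check with no legal moves → checkmate.

checkmate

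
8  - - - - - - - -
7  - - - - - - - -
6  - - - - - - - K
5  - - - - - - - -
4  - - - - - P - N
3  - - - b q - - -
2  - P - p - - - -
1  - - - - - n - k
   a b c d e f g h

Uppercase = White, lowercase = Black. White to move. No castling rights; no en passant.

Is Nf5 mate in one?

no

After Nf5: black king on h1; in check: no.
Black is not in check, so this cannot be checkmate.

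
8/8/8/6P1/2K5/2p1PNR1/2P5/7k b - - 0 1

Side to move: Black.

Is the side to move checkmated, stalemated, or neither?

stalemate

Black to move; black king on h1.
In check: no.
King squares — g1: attacked by Nf3; g2: attacked by Rg3; h2: attacked by Nf3.
Legal moves for Black: none.
Not in check and no legal moves → stalemate.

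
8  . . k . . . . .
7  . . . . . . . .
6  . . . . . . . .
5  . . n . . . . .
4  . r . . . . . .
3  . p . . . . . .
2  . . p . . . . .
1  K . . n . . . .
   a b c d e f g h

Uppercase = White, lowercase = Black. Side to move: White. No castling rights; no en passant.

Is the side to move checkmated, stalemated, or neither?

stalemate

White to move; white king on a1.
In check: no.
King squares — b1: attacked by Pc2; a2: attacked by Pb3; b2: attacked by Nd1.
Legal moves for White: none.
Not in check and no legal moves → stalemate.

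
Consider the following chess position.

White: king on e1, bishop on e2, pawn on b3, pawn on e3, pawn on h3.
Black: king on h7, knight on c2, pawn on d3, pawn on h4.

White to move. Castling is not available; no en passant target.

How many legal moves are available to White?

4

White to move; king on e1.
In check: yes, from the black knight on c2.
Legal moves: Kf2, Kd2, Kf1, Kd1.
Count: 4.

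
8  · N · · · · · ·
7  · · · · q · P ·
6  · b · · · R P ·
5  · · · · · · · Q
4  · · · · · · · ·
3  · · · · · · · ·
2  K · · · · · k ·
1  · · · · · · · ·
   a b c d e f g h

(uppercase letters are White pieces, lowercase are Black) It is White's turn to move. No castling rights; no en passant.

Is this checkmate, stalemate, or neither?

White to move; white king on a2.
In check: no.
Legal moves for White include: Nd7, Nc6, Na6, Rf8, Rf7, Re6, Rd6, Rc6, Rxb6, Rf5, Rf4, Rf3, Rf2+, Rf1, Qh8, Qh7, Qh6, Qg5+, ... (list truncated; more exist).
White has legal moves and is not in check → neither.

neither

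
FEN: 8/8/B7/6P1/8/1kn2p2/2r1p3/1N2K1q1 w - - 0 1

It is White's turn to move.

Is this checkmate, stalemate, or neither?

checkmate

White to move; white king on e1.
In check: yes, from the black queen on g1.
King squares — d1: attacked by Qg1; f1: attacked by Qg1; d2: attacked by Rc2; e2: attacked by Rc2; f2: attacked by Qg1.
Legal moves for White: none.
In check with no legal moves → checkmate.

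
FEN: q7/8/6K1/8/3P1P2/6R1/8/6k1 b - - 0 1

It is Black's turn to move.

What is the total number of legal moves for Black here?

Black to move; king on g1.
In check: yes, from the white rook on g3.
Legal moves: Kh2, Kf2, Kh1, Kf1, Qg2.
Count: 5.

5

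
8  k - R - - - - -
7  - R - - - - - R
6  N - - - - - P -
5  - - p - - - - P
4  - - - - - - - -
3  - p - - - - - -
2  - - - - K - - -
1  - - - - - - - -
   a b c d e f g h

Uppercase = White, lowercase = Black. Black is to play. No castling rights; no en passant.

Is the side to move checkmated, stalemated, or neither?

Black to move; black king on a8.
In check: yes, from the white rook on c8.
King squares — a7: attacked by Rb7; b7: attacked by Rh7; b8: attacked by Na6.
Legal moves for Black: none.
In check with no legal moves → checkmate.

checkmate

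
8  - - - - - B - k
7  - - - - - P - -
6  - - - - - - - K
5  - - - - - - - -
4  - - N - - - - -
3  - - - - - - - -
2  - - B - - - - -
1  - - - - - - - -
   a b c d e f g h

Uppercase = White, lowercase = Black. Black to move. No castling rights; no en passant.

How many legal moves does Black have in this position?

Black to move; king on h8.
In check: no.
Legal moves: none.
Count: 0.

0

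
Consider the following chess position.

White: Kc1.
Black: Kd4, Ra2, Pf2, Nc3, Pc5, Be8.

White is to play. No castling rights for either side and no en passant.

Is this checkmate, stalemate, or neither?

White to move; white king on c1.
In check: no.
King squares — b1: attacked by Nc3; d1: attacked by Nc3; b2: attacked by Ra2; c2: attacked by Ra2; d2: attacked by Ra2.
Legal moves for White: none.
Not in check and no legal moves → stalemate.

stalemate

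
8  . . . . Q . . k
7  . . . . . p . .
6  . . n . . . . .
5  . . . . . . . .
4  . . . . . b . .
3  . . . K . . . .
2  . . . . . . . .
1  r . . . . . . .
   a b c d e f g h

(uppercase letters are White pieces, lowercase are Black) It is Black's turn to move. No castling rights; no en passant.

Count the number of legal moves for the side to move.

Black to move; king on h8.
In check: yes, from the white queen on e8.
Legal moves: Kh7, Kg7.
Count: 2.

2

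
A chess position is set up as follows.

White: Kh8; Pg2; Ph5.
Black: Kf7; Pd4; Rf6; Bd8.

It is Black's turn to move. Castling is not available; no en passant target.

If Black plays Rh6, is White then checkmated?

yes

After Rh6: white king on h8; in check: yes, from the black rook on h6.
King squares — g7: attacked by Kf7; h7: attacked by Rh6; g8: attacked by Kf7.
White has no legal moves → checkmate.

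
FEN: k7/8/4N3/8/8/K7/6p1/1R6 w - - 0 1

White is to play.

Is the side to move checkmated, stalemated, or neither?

White to move; white king on a3.
In check: no.
Legal moves for White include: Nf8, Nd8, Ng7, Nc7+, Ng5, Nc5, Nf4, Nd4, Kb4, Ka4, Kb3, Kb2, Ka2, Rb8+, Rb7, Rb6, Rb5, Rb4, ... (list truncated; more exist).
White has legal moves and is not in check → neither.

neither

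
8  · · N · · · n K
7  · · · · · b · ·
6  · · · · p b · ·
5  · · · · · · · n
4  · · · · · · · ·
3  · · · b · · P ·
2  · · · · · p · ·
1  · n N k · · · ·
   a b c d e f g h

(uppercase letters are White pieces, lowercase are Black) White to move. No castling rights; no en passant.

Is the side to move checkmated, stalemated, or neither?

checkmate

White to move; white king on h8.
In check: yes, from the black bishop on f6.
King squares — g7: attacked by Nh5; h7: attacked by Bd3; g8: attacked by Bf7.
Legal moves for White: none.
In check with no legal moves → checkmate.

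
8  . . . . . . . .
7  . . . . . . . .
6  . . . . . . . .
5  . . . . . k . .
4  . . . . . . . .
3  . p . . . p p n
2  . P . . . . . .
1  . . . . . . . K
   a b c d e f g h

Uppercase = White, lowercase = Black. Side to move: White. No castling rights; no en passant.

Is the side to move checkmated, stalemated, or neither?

White to move; white king on h1.
In check: no.
King squares — g1: attacked by Nh3; g2: attacked by Pf3; h2: attacked by Pg3.
Legal moves for White: none.
Not in check and no legal moves → stalemate.

stalemate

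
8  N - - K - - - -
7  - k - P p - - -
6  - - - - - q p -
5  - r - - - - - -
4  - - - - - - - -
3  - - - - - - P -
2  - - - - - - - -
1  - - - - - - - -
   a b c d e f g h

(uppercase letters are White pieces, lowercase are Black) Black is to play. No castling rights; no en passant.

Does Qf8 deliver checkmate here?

After Qf8: white king on d8; in check: yes, from the black queen on f8.
King squares — c7: attacked by Kb7; d7: own pawn; e7: attacked by Qf8; c8: attacked by Kb7; e8: attacked by Qf8.
White has no legal moves → checkmate.

yes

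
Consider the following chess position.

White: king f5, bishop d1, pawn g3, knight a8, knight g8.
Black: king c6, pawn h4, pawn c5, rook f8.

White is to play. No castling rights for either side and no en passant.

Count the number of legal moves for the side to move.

White to move; king on f5.
In check: yes, from the black rook on f8.
Legal moves: Kg6, Ke6, Kg5, Ke5, Kg4, Ke4, Nf6.
Count: 7.

7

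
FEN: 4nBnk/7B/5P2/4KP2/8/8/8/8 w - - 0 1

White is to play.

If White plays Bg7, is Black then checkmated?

no

After Bg7: black king on h8; in check: yes, from the white bishop on g7.
Black has 2 legal replies: Kxh7, Nxg7.
In check but a legal move exists → not checkmate.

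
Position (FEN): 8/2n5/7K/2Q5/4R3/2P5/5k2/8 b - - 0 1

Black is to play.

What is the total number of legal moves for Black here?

Black to move; king on f2.
In check: yes, from the white queen on c5.
Legal moves: Kg3, Kf3, Kg2, Kf1.
Count: 4.

4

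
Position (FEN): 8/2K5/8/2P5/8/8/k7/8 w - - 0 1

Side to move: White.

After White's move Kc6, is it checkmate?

After Kc6: black king on a2; in check: no.
Black is not in check, so this cannot be checkmate.

no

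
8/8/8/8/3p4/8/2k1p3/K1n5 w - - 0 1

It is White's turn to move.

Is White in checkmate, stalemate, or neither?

White to move; white king on a1.
In check: no.
King squares — b1: attacked by Kc2; a2: attacked by Nc1; b2: attacked by Kc2.
Legal moves for White: none.
Not in check and no legal moves → stalemate.

stalemate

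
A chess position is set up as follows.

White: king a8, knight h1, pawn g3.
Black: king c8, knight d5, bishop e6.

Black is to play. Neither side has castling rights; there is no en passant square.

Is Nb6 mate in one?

After Nb6: white king on a8; in check: yes, from the black knight on b6.
White has 1 legal reply: Ka7.
In check but a legal move exists → not checkmate.

no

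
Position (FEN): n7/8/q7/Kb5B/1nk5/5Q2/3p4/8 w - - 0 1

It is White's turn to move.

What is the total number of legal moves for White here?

White to move; king on a5.
In check: yes, from the black queen on a6.
Legal moves: none.
Count: 0.

0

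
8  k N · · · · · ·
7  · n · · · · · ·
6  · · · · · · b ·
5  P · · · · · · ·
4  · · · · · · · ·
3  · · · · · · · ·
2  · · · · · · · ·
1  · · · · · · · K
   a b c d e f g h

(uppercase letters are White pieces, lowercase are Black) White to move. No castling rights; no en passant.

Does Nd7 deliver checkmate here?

After Nd7: black king on a8; in check: no.
Black is not in check, so this cannot be checkmate.

no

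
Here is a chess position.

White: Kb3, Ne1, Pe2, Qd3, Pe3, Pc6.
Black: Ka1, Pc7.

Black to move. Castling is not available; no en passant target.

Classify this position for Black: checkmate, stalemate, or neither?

Black to move; black king on a1.
In check: no.
King squares — b1: attacked by Qd3; a2: attacked by Kb3; b2: attacked by Kb3.
Legal moves for Black: none.
Not in check and no legal moves → stalemate.

stalemate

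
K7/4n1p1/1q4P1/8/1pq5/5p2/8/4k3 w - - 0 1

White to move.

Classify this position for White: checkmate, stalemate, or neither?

stalemate

White to move; white king on a8.
In check: no.
King squares — a7: attacked by Qb6; b7: attacked by Qb6; b8: attacked by Qb6.
Legal moves for White: none.
Not in check and no legal moves → stalemate.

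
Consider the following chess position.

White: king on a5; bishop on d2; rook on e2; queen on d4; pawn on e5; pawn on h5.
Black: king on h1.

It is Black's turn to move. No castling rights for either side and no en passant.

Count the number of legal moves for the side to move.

Black to move; king on h1.
In check: no.
Legal moves: none.
Count: 0.

0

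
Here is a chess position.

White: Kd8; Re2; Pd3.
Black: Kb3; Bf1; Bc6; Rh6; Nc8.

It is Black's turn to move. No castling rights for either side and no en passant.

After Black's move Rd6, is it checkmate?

no

After Rd6: white king on d8; in check: yes, from the black rook on d6.
White has 2 legal replies: Kxc8, Kc7.
In check but a legal move exists → not checkmate.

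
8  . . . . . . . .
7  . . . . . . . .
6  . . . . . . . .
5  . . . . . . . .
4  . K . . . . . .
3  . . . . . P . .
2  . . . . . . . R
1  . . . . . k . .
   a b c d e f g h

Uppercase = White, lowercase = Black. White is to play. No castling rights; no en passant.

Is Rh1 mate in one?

no

After Rh1: black king on f1; in check: yes, from the white rook on h1.
Black has 3 legal replies: Kg2, Kf2, Ke2.
In check but a legal move exists → not checkmate.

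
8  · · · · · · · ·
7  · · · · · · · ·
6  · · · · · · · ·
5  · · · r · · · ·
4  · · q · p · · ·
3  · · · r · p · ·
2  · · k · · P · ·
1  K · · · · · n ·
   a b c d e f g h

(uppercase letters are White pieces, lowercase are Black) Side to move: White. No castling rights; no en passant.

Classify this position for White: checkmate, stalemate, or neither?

stalemate

White to move; white king on a1.
In check: no.
King squares — b1: attacked by Kc2; a2: attacked by Qc4; b2: attacked by Kc2.
Legal moves for White: none.
Not in check and no legal moves → stalemate.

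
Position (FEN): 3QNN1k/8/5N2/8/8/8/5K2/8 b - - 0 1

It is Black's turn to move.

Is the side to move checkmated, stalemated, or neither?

stalemate

Black to move; black king on h8.
In check: no.
King squares — g7: attacked by Ne8; h7: attacked by Nf6; g8: attacked by Nf6.
Legal moves for Black: none.
Not in check and no legal moves → stalemate.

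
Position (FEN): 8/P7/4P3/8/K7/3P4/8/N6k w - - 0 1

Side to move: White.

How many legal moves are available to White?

White to move; king on a4.
In check: no.
Legal moves: Kb5, Ka5, Kb4, Kb3, Ka3, Nb3, Nc2, a8=Q+, a8=R, a8=B+, a8=N, e7, d4.
Count: 13.

13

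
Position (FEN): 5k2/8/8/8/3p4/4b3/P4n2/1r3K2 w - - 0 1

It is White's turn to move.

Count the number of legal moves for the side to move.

White to move; king on f1.
In check: yes, from the black rook on b1.
Legal moves: Kg2, Ke2.
Count: 2.

2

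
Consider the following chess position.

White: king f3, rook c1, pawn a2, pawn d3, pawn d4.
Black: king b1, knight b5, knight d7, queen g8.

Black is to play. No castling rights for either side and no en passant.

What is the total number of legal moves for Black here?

3

Black to move; king on b1.
In check: yes, from the white rook on c1.
Legal moves: Kb2, Kxa2, Kxc1.
Count: 3.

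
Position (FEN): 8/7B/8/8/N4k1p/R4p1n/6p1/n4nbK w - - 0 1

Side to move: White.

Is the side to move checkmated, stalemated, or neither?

checkmate

White to move; white king on h1.
In check: yes, from the black pawn on g2.
King squares — g1: attacked by Nh3; g2: attacked by Pf3; h2: attacked by Nf1.
Legal moves for White: none.
In check with no legal moves → checkmate.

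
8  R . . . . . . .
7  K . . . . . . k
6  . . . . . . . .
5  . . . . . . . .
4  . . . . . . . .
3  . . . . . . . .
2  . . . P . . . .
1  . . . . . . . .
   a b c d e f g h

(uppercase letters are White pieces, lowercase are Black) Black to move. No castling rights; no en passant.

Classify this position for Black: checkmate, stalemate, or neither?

neither

Black to move; black king on h7.
In check: no.
Legal moves for Black: Kg7, Kh6, Kg6.
Black has 3 legal moves and is not in check → neither.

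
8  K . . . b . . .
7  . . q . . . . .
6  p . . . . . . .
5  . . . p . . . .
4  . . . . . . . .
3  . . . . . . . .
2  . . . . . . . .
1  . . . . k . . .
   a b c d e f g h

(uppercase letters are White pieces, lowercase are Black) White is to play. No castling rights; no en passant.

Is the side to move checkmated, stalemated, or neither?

White to move; white king on a8.
In check: no.
King squares — a7: attacked by Qc7; b7: attacked by Qc7; b8: attacked by Qc7.
Legal moves for White: none.
Not in check and no legal moves → stalemate.

stalemate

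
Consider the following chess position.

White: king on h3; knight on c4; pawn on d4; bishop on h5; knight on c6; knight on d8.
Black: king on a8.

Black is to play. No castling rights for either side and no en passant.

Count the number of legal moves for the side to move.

0

Black to move; king on a8.
In check: no.
Legal moves: none.
Count: 0.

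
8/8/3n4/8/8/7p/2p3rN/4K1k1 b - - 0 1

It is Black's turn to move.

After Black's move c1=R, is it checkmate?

yes

After c1=R: white king on e1; in check: yes, from the black rook on c1.
King squares — d1: attacked by Rc1; f1: attacked by Rc1; d2: attacked by Rg2; e2: attacked by Rg2; f2: attacked by Kg1.
White has no legal moves → checkmate.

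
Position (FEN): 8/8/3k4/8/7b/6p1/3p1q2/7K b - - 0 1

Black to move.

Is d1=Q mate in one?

After d1=Q: white king on h1; in check: yes, from the black queen on d1.
King squares — g1: attacked by Qd1; g2: attacked by Qf2; h2: attacked by Qf2.
White has no legal moves → checkmate.

yes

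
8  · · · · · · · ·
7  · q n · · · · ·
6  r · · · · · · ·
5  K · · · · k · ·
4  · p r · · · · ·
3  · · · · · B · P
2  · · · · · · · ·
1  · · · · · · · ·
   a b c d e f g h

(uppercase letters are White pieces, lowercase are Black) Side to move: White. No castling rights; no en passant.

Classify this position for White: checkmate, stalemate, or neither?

White to move; white king on a5.
In check: yes, from the black rook on a6.
King squares — a4: attacked by Ra6; b4: attacked by Rc4; b5: attacked by Qb7; a6: attacked by Qb7; b6: attacked by Ra6.
Legal moves for White: none.
In check with no legal moves → checkmate.

checkmate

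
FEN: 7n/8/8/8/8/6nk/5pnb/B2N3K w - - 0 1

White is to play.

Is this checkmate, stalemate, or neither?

checkmate

White to move; white king on h1.
In check: yes, from the black knight on g3.
King squares — g1: attacked by Pf2; g2: attacked by Kh3; h2: attacked by Kh3.
Legal moves for White: none.
In check with no legal moves → checkmate.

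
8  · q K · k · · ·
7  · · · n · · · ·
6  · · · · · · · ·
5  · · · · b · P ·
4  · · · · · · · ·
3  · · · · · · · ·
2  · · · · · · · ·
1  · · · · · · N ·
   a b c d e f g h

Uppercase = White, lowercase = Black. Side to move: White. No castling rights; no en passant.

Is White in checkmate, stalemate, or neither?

checkmate

White to move; white king on c8.
In check: yes, from the black queen on b8.
King squares — b7: attacked by Qb8; c7: attacked by Be5; d7: attacked by Ke8; b8: attacked by Be5; d8: attacked by Qb8.
Legal moves for White: none.
In check with no legal moves → checkmate.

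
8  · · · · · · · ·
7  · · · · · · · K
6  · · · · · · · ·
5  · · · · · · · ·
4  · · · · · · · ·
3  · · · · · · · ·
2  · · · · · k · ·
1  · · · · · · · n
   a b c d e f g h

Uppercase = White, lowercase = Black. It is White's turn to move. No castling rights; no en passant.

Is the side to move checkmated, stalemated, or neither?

neither

White to move; white king on h7.
In check: no.
Legal moves for White: Kh8, Kg8, Kg7, Kh6, Kg6.
White has 5 legal moves and is not in check → neither.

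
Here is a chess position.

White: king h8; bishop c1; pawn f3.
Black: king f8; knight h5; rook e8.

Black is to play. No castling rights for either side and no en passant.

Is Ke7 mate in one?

After Ke7: white king on h8; in check: yes, from the black rook on e8.
White has 1 legal reply: Kh7.
In check but a legal move exists → not checkmate.

no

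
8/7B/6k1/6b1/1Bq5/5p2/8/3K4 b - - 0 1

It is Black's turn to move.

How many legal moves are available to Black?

Black to move; king on g6.
In check: yes, from the white bishop on h7.
Legal moves: Kxh7, Kg7, Kf7, Kh6, Kf6, Kh5.
Count: 6.

6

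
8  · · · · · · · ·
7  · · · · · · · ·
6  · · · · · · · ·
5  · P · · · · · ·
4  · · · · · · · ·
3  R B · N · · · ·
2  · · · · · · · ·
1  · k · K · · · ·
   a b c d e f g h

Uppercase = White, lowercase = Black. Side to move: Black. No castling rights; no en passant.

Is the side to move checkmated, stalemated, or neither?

Black to move; black king on b1.
In check: no.
King squares — a1: attacked by Ra3; c1: attacked by Kd1; a2: attacked by Ra3; b2: attacked by Nd3; c2: attacked by Kd1.
Legal moves for Black: none.
Not in check and no legal moves → stalemate.

stalemate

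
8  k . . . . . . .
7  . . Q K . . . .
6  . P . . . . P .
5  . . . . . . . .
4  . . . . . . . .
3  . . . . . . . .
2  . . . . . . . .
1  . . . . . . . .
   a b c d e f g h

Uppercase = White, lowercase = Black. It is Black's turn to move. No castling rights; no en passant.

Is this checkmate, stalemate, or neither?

stalemate

Black to move; black king on a8.
In check: no.
King squares — a7: attacked by Pb6; b7: attacked by Qc7; b8: attacked by Qc7.
Legal moves for Black: none.
Not in check and no legal moves → stalemate.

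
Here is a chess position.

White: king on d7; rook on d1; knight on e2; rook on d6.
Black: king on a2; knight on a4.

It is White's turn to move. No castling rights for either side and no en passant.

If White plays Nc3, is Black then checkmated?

no

After Nc3: black king on a2; in check: yes, from the white knight on c3.
Black has 4 legal replies: Kb3, Ka3, Kb2, Nxc3.
In check but a legal move exists → not checkmate.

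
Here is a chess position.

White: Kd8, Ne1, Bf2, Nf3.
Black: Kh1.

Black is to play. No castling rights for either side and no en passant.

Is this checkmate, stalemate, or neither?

Black to move; black king on h1.
In check: no.
King squares — g1: attacked by Bf2; g2: attacked by Ne1; h2: attacked by Nf3.
Legal moves for Black: none.
Not in check and no legal moves → stalemate.

stalemate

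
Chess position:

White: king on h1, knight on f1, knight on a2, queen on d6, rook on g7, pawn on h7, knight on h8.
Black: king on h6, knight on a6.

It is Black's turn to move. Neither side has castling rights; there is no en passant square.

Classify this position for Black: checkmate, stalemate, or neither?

Black to move; black king on h6.
In check: yes, from the white queen on d6.
Legal moves for Black: Kxg7, Kh5.
Black is in check but has 2 legal moves → neither.

neither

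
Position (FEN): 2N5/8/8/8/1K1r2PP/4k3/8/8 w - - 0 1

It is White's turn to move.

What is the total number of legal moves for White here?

White to move; king on b4.
In check: yes, from the black rook on d4.
Legal moves: Kc5, Kb5, Ka5, Kc3, Kb3, Ka3.
Count: 6.

6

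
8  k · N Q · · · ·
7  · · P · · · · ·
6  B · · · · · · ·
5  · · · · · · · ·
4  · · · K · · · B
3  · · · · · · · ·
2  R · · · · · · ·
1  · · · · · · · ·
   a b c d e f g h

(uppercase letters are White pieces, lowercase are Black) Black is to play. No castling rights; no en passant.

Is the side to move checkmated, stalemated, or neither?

Black to move; black king on a8.
In check: no.
King squares — a7: attacked by Nc8; b7: attacked by Ba6; b8: attacked by Pc7.
Legal moves for Black: none.
Not in check and no legal moves → stalemate.

stalemate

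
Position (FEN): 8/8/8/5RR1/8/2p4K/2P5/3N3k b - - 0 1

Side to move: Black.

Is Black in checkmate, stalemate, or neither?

stalemate

Black to move; black king on h1.
In check: no.
King squares — g1: attacked by Rg5; g2: attacked by Kh3; h2: attacked by Kh3.
Legal moves for Black: none.
Not in check and no legal moves → stalemate.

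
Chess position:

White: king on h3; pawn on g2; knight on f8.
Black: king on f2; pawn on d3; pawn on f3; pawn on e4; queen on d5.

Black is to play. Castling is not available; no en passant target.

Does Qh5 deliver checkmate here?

After Qh5: white king on h3; in check: yes, from the black queen on h5.
King squares — g2: own pawn; h2: attacked by Qh5; g3: attacked by Kf2; g4: attacked by Qh5; h4: attacked by Qh5.
White has no legal moves → checkmate.

yes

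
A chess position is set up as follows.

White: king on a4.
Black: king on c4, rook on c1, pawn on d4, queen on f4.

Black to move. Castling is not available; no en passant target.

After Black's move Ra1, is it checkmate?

yes

After Ra1: white king on a4; in check: yes, from the black rook on a1.
King squares — a3: attacked by Ra1; b3: attacked by Kc4; b4: attacked by Kc4; a5: attacked by Ra1; b5: attacked by Kc4.
White has no legal moves → checkmate.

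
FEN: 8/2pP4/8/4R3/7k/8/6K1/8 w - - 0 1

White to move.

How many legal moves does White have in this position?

24

White to move; king on g2.
In check: no.
Legal moves: Re8, Re7, Re6, Rh5+, Rg5, Rf5, Rd5, Rc5, Rb5, Ra5, Re4+, Re3, Re2, Re1, Kf3, Kh2, Kf2, Kh1, Kg1, Kf1, d8=Q+, d8=R, d8=B+, d8=N.
Count: 24.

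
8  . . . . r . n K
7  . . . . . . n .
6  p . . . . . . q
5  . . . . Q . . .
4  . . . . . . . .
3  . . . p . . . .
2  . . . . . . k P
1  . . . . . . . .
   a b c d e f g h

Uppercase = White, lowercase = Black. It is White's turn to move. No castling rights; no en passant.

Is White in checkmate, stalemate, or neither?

White to move; white king on h8.
In check: yes, from the black queen on h6.
King squares — g7: attacked by Qh6; h7: attacked by Qh6; g8: attacked by Re8.
Legal moves for White: none.
In check with no legal moves → checkmate.

checkmate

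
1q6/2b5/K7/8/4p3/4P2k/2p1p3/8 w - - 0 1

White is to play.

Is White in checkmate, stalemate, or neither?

stalemate

White to move; white king on a6.
In check: no.
King squares — a5: attacked by Bc7; b5: attacked by Qb8; b6: attacked by Bc7; a7: attacked by Qb8; b7: attacked by Qb8.
Legal moves for White: none.
Not in check and no legal moves → stalemate.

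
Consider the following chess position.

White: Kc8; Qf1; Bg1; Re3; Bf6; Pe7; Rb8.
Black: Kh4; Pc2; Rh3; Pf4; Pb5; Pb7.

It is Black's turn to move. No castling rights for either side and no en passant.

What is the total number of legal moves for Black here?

2

Black to move; king on h4.
In check: yes, from the white bishop on f6.
Legal moves: Kh5, Kg4.
Count: 2.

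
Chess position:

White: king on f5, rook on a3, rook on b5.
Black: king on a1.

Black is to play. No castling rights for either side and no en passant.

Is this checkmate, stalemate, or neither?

Black to move; black king on a1.
In check: yes, from the white rook on a3.
King squares — b1: attacked by Rb5; a2: attacked by Ra3; b2: attacked by Rb5.
Legal moves for Black: none.
In check with no legal moves → checkmate.

checkmate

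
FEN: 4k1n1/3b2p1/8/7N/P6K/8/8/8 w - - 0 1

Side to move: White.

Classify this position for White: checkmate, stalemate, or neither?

White to move; white king on h4.
In check: no.
Legal moves for White: Nxg7+, Nf6+, Nf4, Ng3, Kg5, Kg3, a5.
White has 7 legal moves and is not in check → neither.

neither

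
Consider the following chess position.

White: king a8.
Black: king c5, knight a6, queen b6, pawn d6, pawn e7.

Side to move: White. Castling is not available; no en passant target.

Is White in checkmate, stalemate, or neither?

stalemate

White to move; white king on a8.
In check: no.
King squares — a7: attacked by Qb6; b7: attacked by Qb6; b8: attacked by Na6.
Legal moves for White: none.
Not in check and no legal moves → stalemate.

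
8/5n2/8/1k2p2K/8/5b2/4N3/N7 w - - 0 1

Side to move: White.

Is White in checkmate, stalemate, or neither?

White to move; white king on h5.
In check: yes, from the black bishop on f3.
King squares — g4: attacked by Bf3; h4: available; g5: attacked by Nf7; g6: available; h6: attacked by Nf7.
Legal moves for White: Kg6, Kh4.
White is in check but has 2 legal moves → neither.

neither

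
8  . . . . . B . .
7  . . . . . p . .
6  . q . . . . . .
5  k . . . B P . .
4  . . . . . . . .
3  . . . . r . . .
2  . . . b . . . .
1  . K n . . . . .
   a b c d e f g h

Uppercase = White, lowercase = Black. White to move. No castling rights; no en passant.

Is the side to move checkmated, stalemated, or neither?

White to move; white king on b1.
In check: yes, from the black queen on b6.
King squares — a1: available; c1: attacked by Bd2; a2: attacked by Nc1; b2: attacked by Qb6; c2: available.
Legal moves for White: Kc2, Ka1, Bb4+, Bb2.
White is in check but has 4 legal moves → neither.

neither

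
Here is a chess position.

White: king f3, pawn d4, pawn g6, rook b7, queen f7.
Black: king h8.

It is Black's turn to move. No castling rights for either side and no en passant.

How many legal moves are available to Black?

0

Black to move; king on h8.
In check: no.
Legal moves: none.
Count: 0.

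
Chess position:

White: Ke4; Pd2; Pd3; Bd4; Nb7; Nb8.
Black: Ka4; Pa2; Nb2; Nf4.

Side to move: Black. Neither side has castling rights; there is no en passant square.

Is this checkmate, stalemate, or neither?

Black to move; black king on a4.
In check: no.
Legal moves for Black include: Ng6, Ne6, Nh5, Nd5, Nh3, Nfxd3, Ng2, Ne2, Kb5, Kb4, Kb3, Ka3, Nc4, Nbxd3, Nd1, a1=Q, a1=R, a1=B, ... (list truncated; more exist).
Black has legal moves and is not in check → neither.

neither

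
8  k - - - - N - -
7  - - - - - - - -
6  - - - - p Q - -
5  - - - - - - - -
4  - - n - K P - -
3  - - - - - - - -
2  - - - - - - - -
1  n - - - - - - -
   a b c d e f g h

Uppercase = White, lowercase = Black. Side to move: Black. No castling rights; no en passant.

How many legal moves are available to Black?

14

Black to move; king on a8.
In check: no.
Legal moves: Kb8, Kb7, Ka7, Nd6+, Nb6, Ne5, Na5, Ne3, Na3, Nd2+, Nb2, Nb3, Nc2, e5.
Count: 14.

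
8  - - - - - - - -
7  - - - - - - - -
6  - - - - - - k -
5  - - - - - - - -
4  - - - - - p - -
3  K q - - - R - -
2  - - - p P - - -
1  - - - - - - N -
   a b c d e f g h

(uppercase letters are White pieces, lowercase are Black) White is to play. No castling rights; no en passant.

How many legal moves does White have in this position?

2

White to move; king on a3.
In check: yes, from the black queen on b3.
Legal moves: Kxb3, Rxb3.
Count: 2.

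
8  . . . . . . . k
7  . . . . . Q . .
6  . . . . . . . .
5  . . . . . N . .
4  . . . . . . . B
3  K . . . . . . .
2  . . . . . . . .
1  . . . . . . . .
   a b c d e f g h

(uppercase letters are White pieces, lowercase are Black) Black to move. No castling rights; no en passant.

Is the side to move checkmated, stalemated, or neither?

stalemate

Black to move; black king on h8.
In check: no.
King squares — g7: attacked by Nf5; h7: attacked by Qf7; g8: attacked by Qf7.
Legal moves for Black: none.
Not in check and no legal moves → stalemate.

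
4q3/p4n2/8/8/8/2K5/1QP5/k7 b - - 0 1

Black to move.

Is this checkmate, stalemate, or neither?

checkmate

Black to move; black king on a1.
In check: yes, from the white queen on b2.
King squares — b1: attacked by Qb2; a2: attacked by Qb2; b2: attacked by Kc3.
Legal moves for Black: none.
In check with no legal moves → checkmate.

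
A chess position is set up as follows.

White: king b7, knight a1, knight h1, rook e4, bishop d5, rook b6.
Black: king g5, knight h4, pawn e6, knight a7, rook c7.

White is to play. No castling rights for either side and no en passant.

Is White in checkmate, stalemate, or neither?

neither

White to move; white king on b7.
In check: yes, from the black rook on c7.
Legal moves for White: Kb8, Ka8, Kxc7, Ka6.
White is in check but has 4 legal moves → neither.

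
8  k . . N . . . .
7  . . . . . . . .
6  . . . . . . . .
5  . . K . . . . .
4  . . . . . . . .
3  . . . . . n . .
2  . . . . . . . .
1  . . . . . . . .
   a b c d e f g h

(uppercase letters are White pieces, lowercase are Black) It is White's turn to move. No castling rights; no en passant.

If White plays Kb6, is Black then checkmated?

After Kb6: black king on a8; in check: no.
Black is not in check, so this cannot be checkmate.

no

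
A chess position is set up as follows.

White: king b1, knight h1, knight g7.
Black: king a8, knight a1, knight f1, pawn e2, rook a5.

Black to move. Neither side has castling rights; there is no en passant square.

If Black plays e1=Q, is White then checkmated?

After e1=Q: white king on b1; in check: yes, from the black queen on e1.
White has 1 legal reply: Kb2.
In check but a legal move exists → not checkmate.

no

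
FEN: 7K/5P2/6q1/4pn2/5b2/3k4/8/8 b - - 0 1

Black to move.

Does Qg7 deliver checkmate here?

After Qg7: white king on h8; in check: yes, from the black queen on g7.
King squares — g7: attacked by Nf5; h7: attacked by Qg7; g8: attacked by Qg7.
White has no legal moves → checkmate.

yes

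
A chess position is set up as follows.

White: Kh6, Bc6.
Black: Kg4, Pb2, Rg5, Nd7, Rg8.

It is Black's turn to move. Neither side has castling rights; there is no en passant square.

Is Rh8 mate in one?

yes

After Rh8: white king on h6; in check: yes, from the black rook on h8.
King squares — g5: attacked by Kg4; h5: attacked by Kg4; g6: attacked by Rg5; g7: attacked by Rg5; h7: attacked by Rh8.
White has no legal moves → checkmate.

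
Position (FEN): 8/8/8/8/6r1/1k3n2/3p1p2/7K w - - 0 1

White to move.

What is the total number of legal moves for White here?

White to move; king on h1.
In check: no.
Legal moves: none.
Count: 0.

0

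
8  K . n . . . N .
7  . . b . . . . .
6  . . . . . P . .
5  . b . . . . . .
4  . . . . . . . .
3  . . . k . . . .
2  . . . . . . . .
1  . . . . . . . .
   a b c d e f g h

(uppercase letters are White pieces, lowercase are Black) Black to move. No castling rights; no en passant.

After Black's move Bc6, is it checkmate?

yes

After Bc6: white king on a8; in check: yes, from the black bishop on c6.
King squares — a7: attacked by Nc8; b7: attacked by Bc6; b8: attacked by Bc7.
White has no legal moves → checkmate.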